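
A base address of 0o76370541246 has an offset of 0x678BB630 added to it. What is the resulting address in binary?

0b1001011011011011100111100011010110

0o76370541246 = 0b111110011111000101100001010100110 in binary.
0x678BB630 = 0b1100111100010111011011000110000 in binary.
Add column by column in base 2, right to left:
  0+0 = 0
  1+0 = 1
  1+0 = 1
  0+0 = 0
  0+1 = 1
  1+1 = 0 carry 1
  0+0+1 = 1
  1+0 = 1
  0+0 = 0
  1+1 = 0 carry 1
  0+1+1 = 0 carry 1
  0+0+1 = 1
  0+1 = 1
  0+1 = 1
  1+0 = 1
  1+1 = 0 carry 1
  0+1+1 = 0 carry 1
  1+1+1 = 1 carry 1
  0+0+1 = 1
  0+1 = 1
  0+0 = 0
  1+0 = 1
  1+0 = 1
  1+1 = 0 carry 1
  1+1+1 = 1 carry 1
  1+1+1 = 1 carry 1
  0+1+1 = 0 carry 1
  0+0+1 = 1
  1+0 = 1
  1+1 = 0 carry 1
  1+1+1 = 1 carry 1
  1+0+1 = 0 carry 1
  1+0+1 = 0 carry 1
  final carry 1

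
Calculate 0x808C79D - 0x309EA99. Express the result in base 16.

0x4FEDD04

Subtract column by column in base 16:
  D-9 → 4
  9-9 → 0
  7-A → D (borrow)
  C-E-1 → D (borrow)
  8-9-1 → E (borrow)
  0-0-1 → F (borrow)
  8-3-1 → 4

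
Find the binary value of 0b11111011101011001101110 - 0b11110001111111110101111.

0b1001101011010111111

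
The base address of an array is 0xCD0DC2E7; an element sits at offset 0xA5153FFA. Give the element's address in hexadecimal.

0x1722302E1

Add column by column in base 16, right to left:
  7+A = 1 carry 1
  E+F+1 = E carry 1
  2+F+1 = 2 carry 1
  C+3+1 = 0 carry 1
  D+5+1 = 3 carry 1
  0+1+1 = 2
  D+5 = 2 carry 1
  C+A+1 = 7 carry 1
  final carry 1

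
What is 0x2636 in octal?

0o23066

Expand each hex digit to 4 bits: 2=0010 6=0110 3=0011 6=0110.
Group the bits in threes: 010 011 000 110 110 → 23066.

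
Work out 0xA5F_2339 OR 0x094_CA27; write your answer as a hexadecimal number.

0xADFEB3F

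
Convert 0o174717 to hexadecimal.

Each octal digit is 3 bits: 1=001 7=111 4=100 7=111 1=001 7=111.
Group the bits into nibbles: 1111 1001 1100 1111 → F9CF.

0xF9CF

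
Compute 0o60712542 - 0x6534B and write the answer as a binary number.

0o60712542 = 0b110000111001010101100010 in binary.
0x6534B = 0b1100101001101001011 in binary.
Subtract column by column in base 2:
  0-1 → 1 (borrow)
  1-1-1 → 1 (borrow)
  0-0-1 → 1 (borrow)
  0-1-1 → 0 (borrow)
  0-0-1 → 1 (borrow)
  1-0-1 → 0
  1-1 → 0
  0-0 → 0
  1-1 → 0
  0-1 → 1 (borrow)
  1-0-1 → 0
  0-0 → 0
  1-1 → 0
  0-0 → 0
  0-1 → 1 (borrow)
  1-0-1 → 0
  1-0 → 1
  1-1 → 0
  0-1 → 1 (borrow)
  0-0-1 → 1 (borrow)
  0-0-1 → 1 (borrow)
  0-0-1 → 1 (borrow)
  1-0-1 → 0
  1-0 → 1

0b101111010100001000010111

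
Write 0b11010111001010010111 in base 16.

0xd7297

Group the bits into nibbles: 1101 0111 0010 1001 0111 → d7297.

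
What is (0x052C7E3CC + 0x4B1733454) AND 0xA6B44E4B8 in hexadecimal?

Add column by column in base 16, right to left:
  C+4 = 0 carry 1
  C+5+1 = 2 carry 1
  3+4+1 = 8
  E+3 = 1 carry 1
  7+3+1 = B
  C+7 = 3 carry 1
  2+1+1 = 4
  5+B = 0 carry 1
  0+4+1 = 5
Sum = 0x5043B1820; now AND with 0xA6B44E4B8:
  5&A=0, 0&6=0, 4&B=0, 3&4=0, B&4=0, 1&E=0, 8&4=0, 2&B=2, 0&8=0

0x20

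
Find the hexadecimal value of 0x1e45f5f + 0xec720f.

0x2d0d16e

Add column by column in base 16, right to left:
  f+f = e carry 1
  5+0+1 = 6
  f+2 = 1 carry 1
  5+7+1 = d
  4+c = 0 carry 1
  e+e+1 = d carry 1
  1+0+1 = 2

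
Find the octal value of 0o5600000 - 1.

0o5577777

The trailing 5 digits are 0, so subtracting 1 borrows through: they become 7 and the next digit up decrements.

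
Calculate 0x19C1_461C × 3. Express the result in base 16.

0x4D43D254

Multiply each base-16 digit by 3, carrying:
  C×3 = 36 → write 4 carry 2
  1×3+2 = 5 → write 5
  6×3 = 18 → write 2 carry 1
  4×3+1 = 13 → write D
  1×3 = 3 → write 3
  C×3 = 36 → write 4 carry 2
  9×3+2 = 29 → write D carry 1
  1×3+1 = 4 → write 4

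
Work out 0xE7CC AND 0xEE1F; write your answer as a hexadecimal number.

AND each hex digit independently (no carries):
  E&E=E, 7&E=6, C&1=0, C&F=C

0xE60C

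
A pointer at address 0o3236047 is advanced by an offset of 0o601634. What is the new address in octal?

0o4037703

Add column by column in base 8, right to left:
  7+4 = 3 carry 1
  4+3+1 = 0 carry 1
  0+6+1 = 7
  6+1 = 7
  3+0 = 3
  2+6 = 0 carry 1
  3+0+1 = 4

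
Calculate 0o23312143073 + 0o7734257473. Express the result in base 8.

Add column by column in base 8, right to left:
  3+3 = 6
  7+7 = 6 carry 1
  0+4+1 = 5
  3+7 = 2 carry 1
  4+5+1 = 2 carry 1
  1+2+1 = 4
  2+4 = 6
  1+3 = 4
  3+7 = 2 carry 1
  3+7+1 = 3 carry 1
  2+0+1 = 3

0o33246422566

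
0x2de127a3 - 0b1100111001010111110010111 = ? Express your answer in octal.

0x2de127a3 = 0o5570223643 in octal.
0b1100111001010111110010111 = 0o147127627 in octal.
Subtract column by column in base 8:
  3-7 → 4 (borrow)
  4-2-1 → 1
  6-6 → 0
  3-7 → 4 (borrow)
  2-2-1 → 7 (borrow)
  2-1-1 → 0
  0-7 → 1 (borrow)
  7-4-1 → 2
  5-1 → 4
  5-0 → 5

0o5421074014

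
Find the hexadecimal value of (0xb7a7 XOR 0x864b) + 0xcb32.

0xfd1e

First 0xb7a7 XOR 0x864b = 0x31ec.
Add column by column in base 16, right to left:
  c+2 = e
  e+3 = 1 carry 1
  1+b+1 = d
  3+c = f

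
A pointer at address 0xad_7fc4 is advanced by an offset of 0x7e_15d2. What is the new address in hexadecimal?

0x12b9596

Add column by column in base 16, right to left:
  4+2 = 6
  c+d = 9 carry 1
  f+5+1 = 5 carry 1
  7+1+1 = 9
  d+e = b carry 1
  a+7+1 = 2 carry 1
  final carry 1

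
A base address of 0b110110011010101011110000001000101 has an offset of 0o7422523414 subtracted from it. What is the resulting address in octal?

0b110110011010101011110000001000101 = 0o66325360105 in octal.
Subtract column by column in base 8:
  5-4 → 1
  0-1 → 7 (borrow)
  1-4-1 → 4 (borrow)
  0-3-1 → 4 (borrow)
  6-2-1 → 3
  3-5 → 6 (borrow)
  5-2-1 → 2
  2-2 → 0
  3-4 → 7 (borrow)
  6-7-1 → 6 (borrow)
  6-0-1 → 5

0o56702634471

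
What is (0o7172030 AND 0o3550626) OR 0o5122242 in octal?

0o7172030 AND 0o3550626 = 0o3150020.
Then OR with 0o5122242.

0o7172262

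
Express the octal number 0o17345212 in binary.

0b1111011100101010001010

Each octal digit is 3 bits: 1=001 7=111 3=011 4=100 5=101 2=010 1=001 2=010.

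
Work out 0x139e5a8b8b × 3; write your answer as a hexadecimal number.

0x3adb0fa2a1

Multiply each base-16 digit by 3, carrying:
  b×3 = 33 → write 1 carry 2
  8×3+2 = 26 → write a carry 1
  b×3+1 = 34 → write 2 carry 2
  8×3+2 = 26 → write a carry 1
  a×3+1 = 31 → write f carry 1
  5×3+1 = 16 → write 0 carry 1
  e×3+1 = 43 → write b carry 2
  9×3+2 = 29 → write d carry 1
  3×3+1 = 10 → write a
  1×3 = 3 → write 3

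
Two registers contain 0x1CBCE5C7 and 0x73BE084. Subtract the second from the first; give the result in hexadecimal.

Subtract column by column in base 16:
  7-4 → 3
  C-8 → 4
  5-0 → 5
  E-E → 0
  C-B → 1
  B-3 → 8
  C-7 → 5
  1-0 → 1

0x15810543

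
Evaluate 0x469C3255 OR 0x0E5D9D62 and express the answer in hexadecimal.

OR each hex digit independently (no carries):
  4|0=4, 6|E=E, 9|5=D, C|D=D, 3|9=B, 2|D=F, 5|6=7, 5|2=7

0x4EDDBF77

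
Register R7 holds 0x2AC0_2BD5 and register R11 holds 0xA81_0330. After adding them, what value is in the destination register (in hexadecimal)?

Add column by column in base 16, right to left:
  5+0 = 5
  D+3 = 0 carry 1
  B+3+1 = F
  2+0 = 2
  0+1 = 1
  C+8 = 4 carry 1
  A+A+1 = 5 carry 1
  2+0+1 = 3

0x35412F05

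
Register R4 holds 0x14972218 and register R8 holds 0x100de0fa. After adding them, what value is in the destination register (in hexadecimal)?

Add column by column in base 16, right to left:
  8+a = 2 carry 1
  1+f+1 = 1 carry 1
  2+0+1 = 3
  2+e = 0 carry 1
  7+d+1 = 5 carry 1
  9+0+1 = a
  4+0 = 4
  1+1 = 2

0x24a50312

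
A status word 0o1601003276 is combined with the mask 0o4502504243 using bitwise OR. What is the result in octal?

OR each oct digit independently (no carries):
  1|4=5, 6|5=7, 0|0=0, 1|2=3, 0|5=5, 0|0=0, 3|4=7, 2|2=2, 7|4=7, 6|3=7

0o5703507277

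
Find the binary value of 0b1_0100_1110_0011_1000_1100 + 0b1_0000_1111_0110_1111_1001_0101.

0b1001001000101001100100001

Add column by column in base 2, right to left:
  0+1 = 1
  0+0 = 0
  1+1 = 0 carry 1
  1+0+1 = 0 carry 1
  0+1+1 = 0 carry 1
  0+0+1 = 1
  0+0 = 0
  1+1 = 0 carry 1
  1+1+1 = 1 carry 1
  1+1+1 = 1 carry 1
  0+1+1 = 0 carry 1
  0+1+1 = 0 carry 1
  0+0+1 = 1
  1+1 = 0 carry 1
  1+1+1 = 1 carry 1
  1+0+1 = 0 carry 1
  0+1+1 = 0 carry 1
  0+1+1 = 0 carry 1
  1+1+1 = 1 carry 1
  0+1+1 = 0 carry 1
  1+0+1 = 0 carry 1
  0+0+1 = 1
  0+0 = 0
  0+0 = 0
  0+1 = 1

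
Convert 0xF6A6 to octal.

0o173246

Expand each hex digit to 4 bits: F=1111 6=0110 A=1010 6=0110.
Group the bits in threes: 001 111 011 010 100 110 → 173246.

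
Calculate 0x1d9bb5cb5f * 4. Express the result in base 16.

0x766ed72d7c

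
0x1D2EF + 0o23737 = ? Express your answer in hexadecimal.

0x1FACE

0o23737 = 0x27DF in hexadecimal.
Add column by column in base 16, right to left:
  F+F = E carry 1
  E+D+1 = C carry 1
  2+7+1 = A
  D+2 = F
  1+0 = 1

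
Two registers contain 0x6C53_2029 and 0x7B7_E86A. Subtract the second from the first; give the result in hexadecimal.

0x649B37BF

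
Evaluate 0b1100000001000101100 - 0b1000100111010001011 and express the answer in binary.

Subtract column by column in base 2:
  0-1 → 1 (borrow)
  0-1-1 → 0 (borrow)
  1-0-1 → 0
  1-1 → 0
  0-0 → 0
  1-0 → 1
  0-0 → 0
  0-1 → 1 (borrow)
  0-0-1 → 1 (borrow)
  1-1-1 → 1 (borrow)
  0-1-1 → 0 (borrow)
  0-1-1 → 0 (borrow)
  0-0-1 → 1 (borrow)
  0-0-1 → 1 (borrow)
  0-1-1 → 0 (borrow)
  0-0-1 → 1 (borrow)
  0-0-1 → 1 (borrow)
  1-0-1 → 0
  1-1 → 0

0b11011001110100001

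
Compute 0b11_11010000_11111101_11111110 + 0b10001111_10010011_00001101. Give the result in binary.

Add column by column in base 2, right to left:
  0+1 = 1
  1+0 = 1
  1+1 = 0 carry 1
  1+1+1 = 1 carry 1
  1+0+1 = 0 carry 1
  1+0+1 = 0 carry 1
  1+0+1 = 0 carry 1
  1+0+1 = 0 carry 1
  1+1+1 = 1 carry 1
  0+1+1 = 0 carry 1
  1+0+1 = 0 carry 1
  1+0+1 = 0 carry 1
  1+1+1 = 1 carry 1
  1+0+1 = 0 carry 1
  1+0+1 = 0 carry 1
  1+1+1 = 1 carry 1
  0+1+1 = 0 carry 1
  0+1+1 = 0 carry 1
  0+1+1 = 0 carry 1
  0+1+1 = 0 carry 1
  1+0+1 = 0 carry 1
  0+0+1 = 1
  1+0 = 1
  1+1 = 0 carry 1
  1+0+1 = 0 carry 1
  1+0+1 = 0 carry 1
  final carry 1

0b100011000001001000100001011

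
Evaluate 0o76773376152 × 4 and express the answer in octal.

Multiply each base-8 digit by 4, carrying:
  2×4 = 8 → write 0 carry 1
  5×4+1 = 21 → write 5 carry 2
  1×4+2 = 6 → write 6
  6×4 = 24 → write 0 carry 3
  7×4+3 = 31 → write 7 carry 3
  3×4+3 = 15 → write 7 carry 1
  3×4+1 = 13 → write 5 carry 1
  7×4+1 = 29 → write 5 carry 3
  7×4+3 = 31 → write 7 carry 3
  6×4+3 = 27 → write 3 carry 3
  7×4+3 = 31 → write 7 carry 3
  remaining carry: 3

0o373755770650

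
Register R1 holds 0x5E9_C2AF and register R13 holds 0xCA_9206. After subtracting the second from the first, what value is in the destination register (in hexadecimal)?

0x51F30A9

Subtract column by column in base 16:
  F-6 → 9
  A-0 → A
  2-2 → 0
  C-9 → 3
  9-A → F (borrow)
  E-C-1 → 1
  5-0 → 5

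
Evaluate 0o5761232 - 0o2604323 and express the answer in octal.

Subtract column by column in base 8:
  2-3 → 7 (borrow)
  3-2-1 → 0
  2-3 → 7 (borrow)
  1-4-1 → 4 (borrow)
  6-0-1 → 5
  7-6 → 1
  5-2 → 3

0o3154707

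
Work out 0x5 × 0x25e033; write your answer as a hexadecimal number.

Multiply each base-16 digit by 5, carrying:
  3×5 = 15 → write f
  3×5 = 15 → write f
  0×5 = 0 → write 0
  e×5 = 70 → write 6 carry 4
  5×5+4 = 29 → write d carry 1
  2×5+1 = 11 → write b

0xbd60ff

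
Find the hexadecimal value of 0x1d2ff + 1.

The trailing 2 digits are F (max in base 16), so adding 1 cascades: they roll to 0 and the next digit up increments.

0x1d300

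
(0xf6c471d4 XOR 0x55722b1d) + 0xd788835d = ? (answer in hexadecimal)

First 0xf6c471d4 XOR 0x55722b1d = 0xa3b65ac9.
Add column by column in base 16, right to left:
  9+d = 6 carry 1
  c+5+1 = 2 carry 1
  a+3+1 = e
  5+8 = d
  6+8 = e
  b+8 = 3 carry 1
  3+7+1 = b
  a+d = 7 carry 1
  final carry 1

0x17b3ede26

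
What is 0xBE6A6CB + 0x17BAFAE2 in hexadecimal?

0x23A1A1AD

Add column by column in base 16, right to left:
  B+2 = D
  C+E = A carry 1
  6+A+1 = 1 carry 1
  A+F+1 = A carry 1
  6+A+1 = 1 carry 1
  E+B+1 = A carry 1
  B+7+1 = 3 carry 1
  0+1+1 = 2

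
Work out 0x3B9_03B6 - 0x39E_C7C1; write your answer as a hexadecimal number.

0x1A3BF5

Subtract column by column in base 16:
  6-1 → 5
  B-C → F (borrow)
  3-7-1 → B (borrow)
  0-C-1 → 3 (borrow)
  9-E-1 → A (borrow)
  B-9-1 → 1
  3-3 → 0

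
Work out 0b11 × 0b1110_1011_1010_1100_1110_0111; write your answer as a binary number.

Multiply each base-2 digit by 3, carrying:
  1×3 = 3 → write 1 carry 1
  1×3+1 = 4 → write 0 carry 2
  1×3+2 = 5 → write 1 carry 2
  0×3+2 = 2 → write 0 carry 1
  0×3+1 = 1 → write 1
  1×3 = 3 → write 1 carry 1
  1×3+1 = 4 → write 0 carry 2
  1×3+2 = 5 → write 1 carry 2
  0×3+2 = 2 → write 0 carry 1
  0×3+1 = 1 → write 1
  1×3 = 3 → write 1 carry 1
  1×3+1 = 4 → write 0 carry 2
  0×3+2 = 2 → write 0 carry 1
  1×3+1 = 4 → write 0 carry 2
  0×3+2 = 2 → write 0 carry 1
  1×3+1 = 4 → write 0 carry 2
  1×3+2 = 5 → write 1 carry 2
  1×3+2 = 5 → write 1 carry 2
  0×3+2 = 2 → write 0 carry 1
  1×3+1 = 4 → write 0 carry 2
  0×3+2 = 2 → write 0 carry 1
  1×3+1 = 4 → write 0 carry 2
  1×3+2 = 5 → write 1 carry 2
  1×3+2 = 5 → write 1 carry 2
  remaining carry: 10

0b10110000110000011010110101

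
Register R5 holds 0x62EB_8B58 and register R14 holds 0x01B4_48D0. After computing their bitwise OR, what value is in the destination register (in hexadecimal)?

0x63FFCBD8

OR each hex digit independently (no carries):
  6|0=6, 2|1=3, E|B=F, B|4=F, 8|4=C, B|8=B, 5|D=D, 8|0=8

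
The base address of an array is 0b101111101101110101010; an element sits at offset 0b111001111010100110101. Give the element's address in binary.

0b1101001101000011011111

Add column by column in base 2, right to left:
  0+1 = 1
  1+0 = 1
  0+1 = 1
  1+0 = 1
  0+1 = 1
  1+1 = 0 carry 1
  0+0+1 = 1
  1+0 = 1
  1+1 = 0 carry 1
  1+0+1 = 0 carry 1
  0+1+1 = 0 carry 1
  1+0+1 = 0 carry 1
  1+1+1 = 1 carry 1
  0+1+1 = 0 carry 1
  1+1+1 = 1 carry 1
  1+1+1 = 1 carry 1
  1+0+1 = 0 carry 1
  1+0+1 = 0 carry 1
  1+1+1 = 1 carry 1
  0+1+1 = 0 carry 1
  1+1+1 = 1 carry 1
  final carry 1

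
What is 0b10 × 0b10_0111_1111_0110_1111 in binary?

0b1001111111011011110

Multiply each base-2 digit by 2, carrying:
  1×2 = 2 → write 0 carry 1
  1×2+1 = 3 → write 1 carry 1
  1×2+1 = 3 → write 1 carry 1
  1×2+1 = 3 → write 1 carry 1
  0×2+1 = 1 → write 1
  1×2 = 2 → write 0 carry 1
  1×2+1 = 3 → write 1 carry 1
  0×2+1 = 1 → write 1
  1×2 = 2 → write 0 carry 1
  1×2+1 = 3 → write 1 carry 1
  1×2+1 = 3 → write 1 carry 1
  1×2+1 = 3 → write 1 carry 1
  1×2+1 = 3 → write 1 carry 1
  1×2+1 = 3 → write 1 carry 1
  1×2+1 = 3 → write 1 carry 1
  0×2+1 = 1 → write 1
  0×2 = 0 → write 0
  1×2 = 2 → write 0 carry 1
  remaining carry: 1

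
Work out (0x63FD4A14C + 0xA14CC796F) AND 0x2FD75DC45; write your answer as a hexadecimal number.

Add column by column in base 16, right to left:
  C+F = B carry 1
  4+6+1 = B
  1+9 = A
  A+7 = 1 carry 1
  4+C+1 = 1 carry 1
  D+C+1 = A carry 1
  F+4+1 = 4 carry 1
  3+1+1 = 5
  6+A = 0 carry 1
  final carry 1
Sum = 0x1054A11ABB; now AND with 0x2FD75DC45:
  1&0=0, 0&2=0, 5&F=5, 4&D=4, A&7=2, 1&5=1, 1&D=1, A&C=8, B&4=0, B&5=1

0x54211801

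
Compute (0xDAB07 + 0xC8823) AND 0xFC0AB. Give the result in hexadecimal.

0xA002A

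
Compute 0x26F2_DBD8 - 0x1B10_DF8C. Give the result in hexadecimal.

0xBE1FC4C

Subtract column by column in base 16:
  8-C → C (borrow)
  D-8-1 → 4
  B-F → C (borrow)
  D-D-1 → F (borrow)
  2-0-1 → 1
  F-1 → E
  6-B → B (borrow)
  2-1-1 → 0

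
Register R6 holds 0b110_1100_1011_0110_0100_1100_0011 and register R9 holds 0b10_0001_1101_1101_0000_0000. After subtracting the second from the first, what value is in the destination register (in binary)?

0b110101010011000011111000011

Subtract column by column in base 2:
  1-0 → 1
  1-0 → 1
  0-0 → 0
  0-0 → 0
  0-0 → 0
  0-0 → 0
  1-0 → 1
  1-0 → 1
  0-1 → 1 (borrow)
  0-0-1 → 1 (borrow)
  1-1-1 → 1 (borrow)
  0-1-1 → 0 (borrow)
  0-1-1 → 0 (borrow)
  1-0-1 → 0
  1-1 → 0
  0-1 → 1 (borrow)
  1-1-1 → 1 (borrow)
  1-0-1 → 0
  0-0 → 0
  1-0 → 1
  0-0 → 0
  0-1 → 1 (borrow)
  1-0-1 → 0
  1-0 → 1
  0-0 → 0
  1-0 → 1
  1-0 → 1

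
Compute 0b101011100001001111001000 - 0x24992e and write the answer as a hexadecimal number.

0x897a9a

0b101011100001001111001000 = 0xae13c8 in hexadecimal.
Subtract column by column in base 16:
  8-e → a (borrow)
  c-2-1 → 9
  3-9 → a (borrow)
  1-9-1 → 7 (borrow)
  e-4-1 → 9
  a-2 → 8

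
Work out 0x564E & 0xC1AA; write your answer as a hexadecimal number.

0x400A

AND each hex digit independently (no carries):
  5&C=4, 6&1=0, 4&A=0, E&A=A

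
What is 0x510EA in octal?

0o1210352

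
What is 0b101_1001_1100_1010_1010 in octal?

Group the bits in threes: 001 011 001 110 010 101 010 → 1316252.

0o1316252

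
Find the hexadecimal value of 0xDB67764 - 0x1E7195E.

0xBCF5E06

Subtract column by column in base 16:
  4-E → 6 (borrow)
  6-5-1 → 0
  7-9 → E (borrow)
  7-1-1 → 5
  6-7 → F (borrow)
  B-E-1 → C (borrow)
  D-1-1 → B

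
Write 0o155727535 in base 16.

0x1B7AF5D

Each octal digit is 3 bits: 1=001 5=101 5=101 7=111 2=010 7=111 5=101 3=011 5=101.
Group the bits into nibbles: 0001 1011 0111 1010 1111 0101 1101 → 1B7AF5D.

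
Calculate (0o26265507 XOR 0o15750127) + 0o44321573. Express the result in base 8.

0o100057213

First 0o26265507 XOR 0o15750127 = 0o33535420.
Add column by column in base 8, right to left:
  0+3 = 3
  2+7 = 1 carry 1
  4+5+1 = 2 carry 1
  5+1+1 = 7
  3+2 = 5
  5+3 = 0 carry 1
  3+4+1 = 0 carry 1
  3+4+1 = 0 carry 1
  final carry 1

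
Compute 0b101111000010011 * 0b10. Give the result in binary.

0b1011110000100110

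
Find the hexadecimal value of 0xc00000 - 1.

The trailing 5 digits are 0, so subtracting 1 borrows through: they become F and the next digit up decrements.

0xbfffff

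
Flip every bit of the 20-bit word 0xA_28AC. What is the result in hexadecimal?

Each hex digit d becomes F−d:
  A→5, 2→D, 8→7, A→5, C→3

0x5D753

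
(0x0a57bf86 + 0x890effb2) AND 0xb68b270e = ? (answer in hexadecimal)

Add column by column in base 16, right to left:
  6+2 = 8
  8+b = 3 carry 1
  f+f+1 = f carry 1
  b+f+1 = b carry 1
  7+e+1 = 6 carry 1
  5+0+1 = 6
  a+9 = 3 carry 1
  0+8+1 = 9
Sum = 0x9366bf38; now AND with 0xb68b270e:
  9&b=9, 3&6=2, 6&8=0, 6&b=2, b&2=2, f&7=7, 3&0=0, 8&e=8

0x92022708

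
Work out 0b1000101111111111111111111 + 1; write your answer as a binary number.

0b1000110000000000000000000

The trailing 19 digits are 1 (max in base 2), so adding 1 cascades: they roll to 0 and the next digit up increments.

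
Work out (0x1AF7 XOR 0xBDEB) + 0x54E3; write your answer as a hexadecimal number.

First 0x1AF7 XOR 0xBDEB = 0xA71C.
Add column by column in base 16, right to left:
  C+3 = F
  1+E = F
  7+4 = B
  A+5 = F

0xFBFF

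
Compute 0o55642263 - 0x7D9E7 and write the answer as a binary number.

0o55642263 = 0b101101110100010010110011 in binary.
0x7D9E7 = 0b1111101100111100111 in binary.
Subtract column by column in base 2:
  1-1 → 0
  1-1 → 0
  0-1 → 1 (borrow)
  0-0-1 → 1 (borrow)
  1-0-1 → 0
  1-1 → 0
  0-1 → 1 (borrow)
  1-1-1 → 1 (borrow)
  0-1-1 → 0 (borrow)
  0-0-1 → 1 (borrow)
  1-0-1 → 0
  0-1 → 1 (borrow)
  0-1-1 → 0 (borrow)
  0-0-1 → 1 (borrow)
  1-1-1 → 1 (borrow)
  0-1-1 → 0 (borrow)
  1-1-1 → 1 (borrow)
  1-1-1 → 1 (borrow)
  1-1-1 → 1 (borrow)
  0-0-1 → 1 (borrow)
  1-0-1 → 0
  1-0 → 1
  0-0 → 0
  1-0 → 1

0b101011110110101011001100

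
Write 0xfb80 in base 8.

0o175600

Expand each hex digit to 4 bits: f=1111 b=1011 8=1000 0=0000.
Group the bits in threes: 001 111 101 110 000 000 → 175600.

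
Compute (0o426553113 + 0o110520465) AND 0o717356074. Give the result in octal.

Add column by column in base 8, right to left:
  3+5 = 0 carry 1
  1+6+1 = 0 carry 1
  1+4+1 = 6
  3+0 = 3
  5+2 = 7
  5+5 = 2 carry 1
  6+0+1 = 7
  2+1 = 3
  4+1 = 5
Sum = 0o537273600; now AND with 0o717356074:
  5&7=5, 3&1=1, 7&7=7, 2&3=2, 7&5=5, 3&6=2, 6&0=0, 0&7=0, 0&4=0

0o517252000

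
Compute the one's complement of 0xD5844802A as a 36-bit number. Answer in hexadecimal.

0x2A7BB7FD5

Each hex digit d becomes F−d:
  D→2, 5→A, 8→7, 4→B, 4→B, 8→7, 0→F, 2→D, A→5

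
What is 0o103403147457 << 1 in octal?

0o207006317136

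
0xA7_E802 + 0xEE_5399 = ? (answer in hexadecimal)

0x1963B9B

Add column by column in base 16, right to left:
  2+9 = B
  0+9 = 9
  8+3 = B
  E+5 = 3 carry 1
  7+E+1 = 6 carry 1
  A+E+1 = 9 carry 1
  final carry 1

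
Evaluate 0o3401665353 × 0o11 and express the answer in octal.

Multiply each base-8 digit by 9, carrying:
  3×9 = 27 → write 3 carry 3
  5×9+3 = 48 → write 0 carry 6
  3×9+6 = 33 → write 1 carry 4
  5×9+4 = 49 → write 1 carry 6
  6×9+6 = 60 → write 4 carry 7
  6×9+7 = 61 → write 5 carry 7
  1×9+7 = 16 → write 0 carry 2
  0×9+2 = 2 → write 2
  4×9 = 36 → write 4 carry 4
  3×9+4 = 31 → write 7 carry 3
  remaining carry: 3

0o37420541103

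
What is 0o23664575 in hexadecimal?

Each octal digit is 3 bits: 2=010 3=011 6=110 6=110 4=100 5=101 7=111 5=101.
Group the bits into nibbles: 0100 1111 0110 1001 0111 1101 → 4f697d.

0x4f697d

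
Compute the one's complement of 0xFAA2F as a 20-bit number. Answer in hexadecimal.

0x055D0

Each hex digit d becomes F−d:
  F→0, A→5, A→5, 2→D, F→0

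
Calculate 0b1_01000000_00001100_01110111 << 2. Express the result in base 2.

Left shift by 2: append 2 zero bits.

0b101000000000011000111011100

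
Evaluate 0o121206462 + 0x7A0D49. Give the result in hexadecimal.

0x1BF1A7B

0o121206462 = 0x1450D32 in hexadecimal.
Add column by column in base 16, right to left:
  2+9 = B
  3+4 = 7
  D+D = A carry 1
  0+0+1 = 1
  5+A = F
  4+7 = B
  1+0 = 1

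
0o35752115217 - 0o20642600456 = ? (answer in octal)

Subtract column by column in base 8:
  7-6 → 1
  1-5 → 4 (borrow)
  2-4-1 → 5 (borrow)
  5-0-1 → 4
  1-0 → 1
  1-6 → 3 (borrow)
  2-2-1 → 7 (borrow)
  5-4-1 → 0
  7-6 → 1
  5-0 → 5
  3-2 → 1

0o15107314541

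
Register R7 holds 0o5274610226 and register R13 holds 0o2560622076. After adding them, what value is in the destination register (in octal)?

0o10055432324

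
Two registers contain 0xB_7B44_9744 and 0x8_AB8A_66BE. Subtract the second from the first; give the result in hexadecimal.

0x2CFBA3086

Subtract column by column in base 16:
  4-E → 6 (borrow)
  4-B-1 → 8 (borrow)
  7-6-1 → 0
  9-6 → 3
  4-A → A (borrow)
  4-8-1 → B (borrow)
  B-B-1 → F (borrow)
  7-A-1 → C (borrow)
  B-8-1 → 2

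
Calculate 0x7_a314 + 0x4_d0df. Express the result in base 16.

0xc73f3

Add column by column in base 16, right to left:
  4+f = 3 carry 1
  1+d+1 = f
  3+0 = 3
  a+d = 7 carry 1
  7+4+1 = c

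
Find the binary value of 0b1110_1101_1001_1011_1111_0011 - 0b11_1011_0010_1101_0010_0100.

Subtract column by column in base 2:
  1-0 → 1
  1-0 → 1
  0-1 → 1 (borrow)
  0-0-1 → 1 (borrow)
  1-0-1 → 0
  1-1 → 0
  1-0 → 1
  1-0 → 1
  1-1 → 0
  1-0 → 1
  0-1 → 1 (borrow)
  1-1-1 → 1 (borrow)
  1-0-1 → 0
  0-1 → 1 (borrow)
  0-0-1 → 1 (borrow)
  1-0-1 → 0
  1-1 → 0
  0-1 → 1 (borrow)
  1-0-1 → 0
  1-1 → 0
  0-1 → 1 (borrow)
  1-1-1 → 1 (borrow)
  1-0-1 → 0
  1-0 → 1

0b101100100110111011001111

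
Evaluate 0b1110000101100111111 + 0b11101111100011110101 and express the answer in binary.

Add column by column in base 2, right to left:
  1+1 = 0 carry 1
  1+0+1 = 0 carry 1
  1+1+1 = 1 carry 1
  1+0+1 = 0 carry 1
  1+1+1 = 1 carry 1
  1+1+1 = 1 carry 1
  0+1+1 = 0 carry 1
  0+1+1 = 0 carry 1
  1+0+1 = 0 carry 1
  1+0+1 = 0 carry 1
  0+0+1 = 1
  1+1 = 0 carry 1
  0+1+1 = 0 carry 1
  0+1+1 = 0 carry 1
  0+1+1 = 0 carry 1
  0+1+1 = 0 carry 1
  1+0+1 = 0 carry 1
  1+1+1 = 1 carry 1
  1+1+1 = 1 carry 1
  0+1+1 = 0 carry 1
  final carry 1

0b101100000010000110100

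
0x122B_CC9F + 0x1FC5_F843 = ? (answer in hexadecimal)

Add column by column in base 16, right to left:
  F+3 = 2 carry 1
  9+4+1 = E
  C+8 = 4 carry 1
  C+F+1 = C carry 1
  B+5+1 = 1 carry 1
  2+C+1 = F
  2+F = 1 carry 1
  1+1+1 = 3

0x31F1C4E2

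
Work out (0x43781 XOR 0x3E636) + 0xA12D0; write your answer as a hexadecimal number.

First 0x43781 XOR 0x3E636 = 0x7D1B7.
Add column by column in base 16, right to left:
  7+0 = 7
  B+D = 8 carry 1
  1+2+1 = 4
  D+1 = E
  7+A = 1 carry 1
  final carry 1

0x11E487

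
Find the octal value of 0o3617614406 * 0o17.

0o70554473532

Multiply each base-8 digit by 15, carrying:
  6×15 = 90 → write 2 carry 11
  0×15+11 = 11 → write 3 carry 1
  4×15+1 = 61 → write 5 carry 7
  4×15+7 = 67 → write 3 carry 8
  1×15+8 = 23 → write 7 carry 2
  6×15+2 = 92 → write 4 carry 11
  7×15+11 = 116 → write 4 carry 14
  1×15+14 = 29 → write 5 carry 3
  6×15+3 = 93 → write 5 carry 11
  3×15+11 = 56 → write 0 carry 7
  remaining carry: 7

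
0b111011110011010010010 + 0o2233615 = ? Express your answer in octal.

0b111011110011010010010 = 0o7363222 in octal.
Add column by column in base 8, right to left:
  2+5 = 7
  2+1 = 3
  2+6 = 0 carry 1
  3+3+1 = 7
  6+3 = 1 carry 1
  3+2+1 = 6
  7+2 = 1 carry 1
  final carry 1

0o11617037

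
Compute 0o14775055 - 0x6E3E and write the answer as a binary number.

0o14775055 = 0b1100111111101000101101 in binary.
0x6E3E = 0b110111000111110 in binary.
Subtract column by column in base 2:
  1-0 → 1
  0-1 → 1 (borrow)
  1-1-1 → 1 (borrow)
  1-1-1 → 1 (borrow)
  0-1-1 → 0 (borrow)
  1-1-1 → 1 (borrow)
  0-0-1 → 1 (borrow)
  0-0-1 → 1 (borrow)
  0-0-1 → 1 (borrow)
  1-1-1 → 1 (borrow)
  0-1-1 → 0 (borrow)
  1-1-1 → 1 (borrow)
  1-0-1 → 0
  1-1 → 0
  1-1 → 0
  1-0 → 1
  1-0 → 1
  1-0 → 1
  0-0 → 0
  0-0 → 0
  1-0 → 1
  1-0 → 1

0b1100111000101111101111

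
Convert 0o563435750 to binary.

0b101110011100011101111101000

Each octal digit is 3 bits: 5=101 6=110 3=011 4=100 3=011 5=101 7=111 5=101 0=000.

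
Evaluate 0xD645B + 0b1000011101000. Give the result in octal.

0o3272503

0xD645B = 0o3262133 in octal.
0b1000011101000 = 0o10350 in octal.
Add column by column in base 8, right to left:
  3+0 = 3
  3+5 = 0 carry 1
  1+3+1 = 5
  2+0 = 2
  6+1 = 7
  2+0 = 2
  3+0 = 3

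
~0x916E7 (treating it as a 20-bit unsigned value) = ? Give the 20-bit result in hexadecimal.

Each hex digit d becomes F−d:
  9→6, 1→E, 6→9, E→1, 7→8

0x6E918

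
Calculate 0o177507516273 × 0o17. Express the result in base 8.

0o3572462627365

Multiply each base-8 digit by 15, carrying:
  3×15 = 45 → write 5 carry 5
  7×15+5 = 110 → write 6 carry 13
  2×15+13 = 43 → write 3 carry 5
  6×15+5 = 95 → write 7 carry 11
  1×15+11 = 26 → write 2 carry 3
  5×15+3 = 78 → write 6 carry 9
  7×15+9 = 114 → write 2 carry 14
  0×15+14 = 14 → write 6 carry 1
  5×15+1 = 76 → write 4 carry 9
  7×15+9 = 114 → write 2 carry 14
  7×15+14 = 119 → write 7 carry 14
  1×15+14 = 29 → write 5 carry 3
  remaining carry: 3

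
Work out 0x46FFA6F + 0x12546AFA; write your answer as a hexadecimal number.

0x16C46569

Add column by column in base 16, right to left:
  F+A = 9 carry 1
  6+F+1 = 6 carry 1
  A+A+1 = 5 carry 1
  F+6+1 = 6 carry 1
  F+4+1 = 4 carry 1
  6+5+1 = C
  4+2 = 6
  0+1 = 1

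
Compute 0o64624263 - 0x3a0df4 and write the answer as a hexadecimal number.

0x991abf

0o64624263 = 0xd328b3 in hexadecimal.
Subtract column by column in base 16:
  3-4 → f (borrow)
  b-f-1 → b (borrow)
  8-d-1 → a (borrow)
  2-0-1 → 1
  3-a → 9 (borrow)
  d-3-1 → 9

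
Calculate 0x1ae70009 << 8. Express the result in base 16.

0x1ae7000900

Shifting left by 8 bits = 2 hex digits: append 2 zeros.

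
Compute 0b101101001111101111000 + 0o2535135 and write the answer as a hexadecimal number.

0x2159d5

0b101101001111101111000 = 0x169f78 in hexadecimal.
0o2535135 = 0xaba5d in hexadecimal.
Add column by column in base 16, right to left:
  8+d = 5 carry 1
  7+5+1 = d
  f+a = 9 carry 1
  9+b+1 = 5 carry 1
  6+a+1 = 1 carry 1
  1+0+1 = 2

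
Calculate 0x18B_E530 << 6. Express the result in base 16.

0x62F94C00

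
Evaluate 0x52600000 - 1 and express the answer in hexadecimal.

0x525fffff

The trailing 5 digits are 0, so subtracting 1 borrows through: they become F and the next digit up decrements.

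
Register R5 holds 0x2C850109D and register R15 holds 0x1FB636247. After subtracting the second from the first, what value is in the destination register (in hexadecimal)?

Subtract column by column in base 16:
  D-7 → 6
  9-4 → 5
  0-2 → E (borrow)
  1-6-1 → A (borrow)
  0-3-1 → C (borrow)
  5-6-1 → E (borrow)
  8-B-1 → C (borrow)
  C-F-1 → C (borrow)
  2-1-1 → 0

0xCCECAE56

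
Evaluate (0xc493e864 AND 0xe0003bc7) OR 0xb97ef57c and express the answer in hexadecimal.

0xc493e864 AND 0xe0003bc7 = 0xc0002844.
Then OR with 0xb97ef57c.

0xf97efd7c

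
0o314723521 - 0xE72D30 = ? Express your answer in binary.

0b10010011000111101000100001

0o314723521 = 0b11001100111010011101010001 in binary.
0xE72D30 = 0b111001110010110100110000 in binary.
Subtract column by column in base 2:
  1-0 → 1
  0-0 → 0
  0-0 → 0
  0-0 → 0
  1-1 → 0
  0-1 → 1 (borrow)
  1-0-1 → 0
  0-0 → 0
  1-1 → 0
  1-0 → 1
  1-1 → 0
  0-1 → 1 (borrow)
  0-0-1 → 1 (borrow)
  1-1-1 → 1 (borrow)
  0-0-1 → 1 (borrow)
  1-0-1 → 0
  1-1 → 0
  1-1 → 0
  0-1 → 1 (borrow)
  0-0-1 → 1 (borrow)
  1-0-1 → 0
  1-1 → 0
  0-1 → 1 (borrow)
  0-1-1 → 0 (borrow)
  1-0-1 → 0
  1-0 → 1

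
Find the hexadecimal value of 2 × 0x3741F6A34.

Multiply each base-16 digit by 2, carrying:
  4×2 = 8 → write 8
  3×2 = 6 → write 6
  A×2 = 20 → write 4 carry 1
  6×2+1 = 13 → write D
  F×2 = 30 → write E carry 1
  1×2+1 = 3 → write 3
  4×2 = 8 → write 8
  7×2 = 14 → write E
  3×2 = 6 → write 6

0x6E83ED468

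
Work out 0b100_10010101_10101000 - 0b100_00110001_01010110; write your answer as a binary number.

Subtract column by column in base 2:
  0-0 → 0
  0-1 → 1 (borrow)
  0-1-1 → 0 (borrow)
  1-0-1 → 0
  0-1 → 1 (borrow)
  1-0-1 → 0
  0-1 → 1 (borrow)
  1-0-1 → 0
  1-1 → 0
  0-0 → 0
  1-0 → 1
  0-0 → 0
  1-1 → 0
  0-1 → 1 (borrow)
  0-0-1 → 1 (borrow)
  1-0-1 → 0
  0-0 → 0
  0-0 → 0
  1-1 → 0

0b110010001010010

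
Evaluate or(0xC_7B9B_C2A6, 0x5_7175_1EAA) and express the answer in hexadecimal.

0xD7BFFDEAE

OR each hex digit independently (no carries):
  C|5=D, 7|7=7, B|1=B, 9|7=F, B|5=F, C|1=D, 2|E=E, A|A=A, 6|A=E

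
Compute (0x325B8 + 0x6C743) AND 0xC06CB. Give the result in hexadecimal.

Add column by column in base 16, right to left:
  8+3 = B
  B+4 = F
  5+7 = C
  2+C = E
  3+6 = 9
Sum = 0x9ECFB; now AND with 0xC06CB:
  9&C=8, E&0=0, C&6=4, F&C=C, B&B=B

0x804CB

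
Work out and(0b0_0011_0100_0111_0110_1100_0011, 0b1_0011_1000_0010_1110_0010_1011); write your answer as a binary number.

0b0001100000010011000000011

AND bit by bit (1 only where both bits are 1):
  0001101000111011011000011
& 1001110000010111000101011
= 0001100000010011000000011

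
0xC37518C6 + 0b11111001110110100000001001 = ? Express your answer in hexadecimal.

0b11111001110110100000001001 = 0x3E76809 in hexadecimal.
Add column by column in base 16, right to left:
  6+9 = F
  C+0 = C
  8+8 = 0 carry 1
  1+6+1 = 8
  5+7 = C
  7+E = 5 carry 1
  3+3+1 = 7
  C+0 = C

0xC75C80CF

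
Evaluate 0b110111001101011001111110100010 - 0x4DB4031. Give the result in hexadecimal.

0b110111001101011001111110100010 = 0x37359FA2 in hexadecimal.
Subtract column by column in base 16:
  2-1 → 1
  A-3 → 7
  F-0 → F
  9-4 → 5
  5-B → A (borrow)
  3-D-1 → 5 (borrow)
  7-4-1 → 2
  3-0 → 3

0x325A5F71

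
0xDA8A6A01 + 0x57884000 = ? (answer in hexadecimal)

Add column by column in base 16, right to left:
  1+0 = 1
  0+0 = 0
  A+0 = A
  6+4 = A
  A+8 = 2 carry 1
  8+8+1 = 1 carry 1
  A+7+1 = 2 carry 1
  D+5+1 = 3 carry 1
  final carry 1

0x13212AA01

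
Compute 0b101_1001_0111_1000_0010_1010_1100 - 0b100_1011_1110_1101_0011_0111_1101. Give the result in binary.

0b110110001010111100101111

Subtract column by column in base 2:
  0-1 → 1 (borrow)
  0-0-1 → 1 (borrow)
  1-1-1 → 1 (borrow)
  1-1-1 → 1 (borrow)
  0-1-1 → 0 (borrow)
  1-1-1 → 1 (borrow)
  0-1-1 → 0 (borrow)
  1-0-1 → 0
  0-1 → 1 (borrow)
  1-1-1 → 1 (borrow)
  0-0-1 → 1 (borrow)
  0-0-1 → 1 (borrow)
  0-1-1 → 0 (borrow)
  0-0-1 → 1 (borrow)
  0-1-1 → 0 (borrow)
  1-1-1 → 1 (borrow)
  1-0-1 → 0
  1-1 → 0
  1-1 → 0
  0-1 → 1 (borrow)
  1-1-1 → 1 (borrow)
  0-1-1 → 0 (borrow)
  0-0-1 → 1 (borrow)
  1-1-1 → 1 (borrow)
  1-0-1 → 0
  0-0 → 0
  1-1 → 0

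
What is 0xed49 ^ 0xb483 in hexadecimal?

0x59ca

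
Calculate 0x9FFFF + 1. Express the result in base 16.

The trailing 4 digits are F (max in base 16), so adding 1 cascades: they roll to 0 and the next digit up increments.

0xA0000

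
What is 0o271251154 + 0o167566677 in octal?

0o461040053

Add column by column in base 8, right to left:
  4+7 = 3 carry 1
  5+7+1 = 5 carry 1
  1+6+1 = 0 carry 1
  1+6+1 = 0 carry 1
  5+6+1 = 4 carry 1
  2+5+1 = 0 carry 1
  1+7+1 = 1 carry 1
  7+6+1 = 6 carry 1
  2+1+1 = 4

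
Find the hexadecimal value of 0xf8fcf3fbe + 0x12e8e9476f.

Add column by column in base 16, right to left:
  e+f = d carry 1
  b+6+1 = 2 carry 1
  f+7+1 = 7 carry 1
  3+4+1 = 8
  f+9 = 8 carry 1
  c+e+1 = b carry 1
  f+8+1 = 8 carry 1
  8+e+1 = 7 carry 1
  f+2+1 = 2 carry 1
  0+1+1 = 2

0x2278b8872d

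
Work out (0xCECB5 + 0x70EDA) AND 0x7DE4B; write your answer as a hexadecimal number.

0x3DA0B

Add column by column in base 16, right to left:
  5+A = F
  B+D = 8 carry 1
  C+E+1 = B carry 1
  E+0+1 = F
  C+7 = 3 carry 1
  final carry 1
Sum = 0x13FB8F; now AND with 0x7DE4B:
  1&0=0, 3&7=3, F&D=D, B&E=A, 8&4=0, F&B=B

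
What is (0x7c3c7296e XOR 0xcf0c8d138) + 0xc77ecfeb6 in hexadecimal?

First 0x7c3c7296e XOR 0xcf0c8d138 = 0xb330ff856.
Add column by column in base 16, right to left:
  6+6 = c
  5+b = 0 carry 1
  8+e+1 = 7 carry 1
  f+f+1 = f carry 1
  f+c+1 = c carry 1
  0+e+1 = f
  3+7 = a
  3+7 = a
  b+c = 7 carry 1
  final carry 1

0x17aafcf70c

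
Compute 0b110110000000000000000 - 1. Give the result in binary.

0b110101111111111111111

The trailing 16 digits are 0, so subtracting 1 borrows through: they become 1 and the next digit up decrements.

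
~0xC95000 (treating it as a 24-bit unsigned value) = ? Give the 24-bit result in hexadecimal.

Each hex digit d becomes F−d:
  C→3, 9→6, 5→A, 0→F, 0→F, 0→F

0x36AFFF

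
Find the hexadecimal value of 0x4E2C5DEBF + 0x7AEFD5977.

0xC91C33836

Add column by column in base 16, right to left:
  F+7 = 6 carry 1
  B+7+1 = 3 carry 1
  E+9+1 = 8 carry 1
  D+5+1 = 3 carry 1
  5+D+1 = 3 carry 1
  C+F+1 = C carry 1
  2+E+1 = 1 carry 1
  E+A+1 = 9 carry 1
  4+7+1 = C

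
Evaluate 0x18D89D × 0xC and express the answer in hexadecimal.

0x12A275C

Multiply each base-16 digit by 12, carrying:
  D×12 = 156 → write C carry 9
  9×12+9 = 117 → write 5 carry 7
  8×12+7 = 103 → write 7 carry 6
  D×12+6 = 162 → write 2 carry 10
  8×12+10 = 106 → write A carry 6
  1×12+6 = 18 → write 2 carry 1
  remaining carry: 1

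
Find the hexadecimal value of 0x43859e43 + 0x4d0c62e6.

0x90920129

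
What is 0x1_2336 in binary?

Expand each hex digit to 4 bits: 1=0001 2=0010 3=0011 3=0011 6=0110.

0b10010001100110110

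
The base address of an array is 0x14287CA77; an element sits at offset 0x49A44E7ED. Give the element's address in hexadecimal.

0x5DCCCB264

Add column by column in base 16, right to left:
  7+D = 4 carry 1
  7+E+1 = 6 carry 1
  A+7+1 = 2 carry 1
  C+E+1 = B carry 1
  7+4+1 = C
  8+4 = C
  2+A = C
  4+9 = D
  1+4 = 5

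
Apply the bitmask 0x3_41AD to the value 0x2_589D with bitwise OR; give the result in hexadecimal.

OR each hex digit independently (no carries):
  2|3=3, 5|4=5, 8|1=9, 9|A=B, D|D=D

0x359BD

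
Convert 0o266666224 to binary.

Each octal digit is 3 bits: 2=010 6=110 6=110 6=110 6=110 6=110 2=010 2=010 4=100.

0b10110110110110110010010100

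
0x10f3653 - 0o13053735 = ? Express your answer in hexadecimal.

0xe2de76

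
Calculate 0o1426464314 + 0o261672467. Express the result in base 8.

0o1710357003

Add column by column in base 8, right to left:
  4+7 = 3 carry 1
  1+6+1 = 0 carry 1
  3+4+1 = 0 carry 1
  4+2+1 = 7
  6+7 = 5 carry 1
  4+6+1 = 3 carry 1
  6+1+1 = 0 carry 1
  2+6+1 = 1 carry 1
  4+2+1 = 7
  1+0 = 1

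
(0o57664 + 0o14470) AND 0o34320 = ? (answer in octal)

0o34300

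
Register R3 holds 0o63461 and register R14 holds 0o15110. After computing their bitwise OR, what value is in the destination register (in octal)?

OR each oct digit independently (no carries):
  6|1=7, 3|5=7, 4|1=5, 6|1=7, 1|0=1

0o77571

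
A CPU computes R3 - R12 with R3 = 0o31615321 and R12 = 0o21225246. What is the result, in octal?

0o10370053

Subtract column by column in base 8:
  1-6 → 3 (borrow)
  2-4-1 → 5 (borrow)
  3-2-1 → 0
  5-5 → 0
  1-2 → 7 (borrow)
  6-2-1 → 3
  1-1 → 0
  3-2 → 1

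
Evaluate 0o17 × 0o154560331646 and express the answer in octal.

Multiply each base-8 digit by 15, carrying:
  6×15 = 90 → write 2 carry 11
  4×15+11 = 71 → write 7 carry 8
  6×15+8 = 98 → write 2 carry 12
  1×15+12 = 27 → write 3 carry 3
  3×15+3 = 48 → write 0 carry 6
  3×15+6 = 51 → write 3 carry 6
  0×15+6 = 6 → write 6
  6×15 = 90 → write 2 carry 11
  5×15+11 = 86 → write 6 carry 10
  4×15+10 = 70 → write 6 carry 8
  5×15+8 = 83 → write 3 carry 10
  1×15+10 = 25 → write 1 carry 3
  remaining carry: 3

0o3136626303272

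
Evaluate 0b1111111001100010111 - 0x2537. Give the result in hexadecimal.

0b1111111001100010111 = 0x7f317 in hexadecimal.
Subtract column by column in base 16:
  7-7 → 0
  1-3 → e (borrow)
  3-5-1 → d (borrow)
  f-2-1 → c
  7-0 → 7

0x7cde0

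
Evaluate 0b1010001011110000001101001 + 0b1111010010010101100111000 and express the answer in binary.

0b11001011110000101110100001

Add column by column in base 2, right to left:
  1+0 = 1
  0+0 = 0
  0+0 = 0
  1+1 = 0 carry 1
  0+1+1 = 0 carry 1
  1+1+1 = 1 carry 1
  1+0+1 = 0 carry 1
  0+0+1 = 1
  0+1 = 1
  0+1 = 1
  0+0 = 0
  0+1 = 1
  0+0 = 0
  1+1 = 0 carry 1
  1+0+1 = 0 carry 1
  1+0+1 = 0 carry 1
  1+1+1 = 1 carry 1
  0+0+1 = 1
  1+0 = 1
  0+1 = 1
  0+0 = 0
  0+1 = 1
  1+1 = 0 carry 1
  0+1+1 = 0 carry 1
  1+1+1 = 1 carry 1
  final carry 1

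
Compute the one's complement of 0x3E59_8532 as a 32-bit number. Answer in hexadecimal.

0xC1A67ACD

Each hex digit d becomes F−d:
  3→C, E→1, 5→A, 9→6, 8→7, 5→A, 3→C, 2→D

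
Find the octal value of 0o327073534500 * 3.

0o1205263025700

Multiply each base-8 digit by 3, carrying:
  0×3 = 0 → write 0
  0×3 = 0 → write 0
  5×3 = 15 → write 7 carry 1
  4×3+1 = 13 → write 5 carry 1
  3×3+1 = 10 → write 2 carry 1
  5×3+1 = 16 → write 0 carry 2
  3×3+2 = 11 → write 3 carry 1
  7×3+1 = 22 → write 6 carry 2
  0×3+2 = 2 → write 2
  7×3 = 21 → write 5 carry 2
  2×3+2 = 8 → write 0 carry 1
  3×3+1 = 10 → write 2 carry 1
  remaining carry: 1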